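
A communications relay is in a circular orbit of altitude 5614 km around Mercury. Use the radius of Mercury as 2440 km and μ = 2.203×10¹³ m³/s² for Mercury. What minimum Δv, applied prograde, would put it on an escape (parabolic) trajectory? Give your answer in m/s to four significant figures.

Δv ≈ 685.1 m/s

r = 2440 + 5614 = 8054.0 km = 8.0540×10⁶ m.
Circular speed v_c = √(μ/r) = 1654 m/s.
Escape speed v_esc = √(2μ/r) = √2 × v_c = 2339 m/s.
Δv = v_esc − v_c = 685.1 m/s.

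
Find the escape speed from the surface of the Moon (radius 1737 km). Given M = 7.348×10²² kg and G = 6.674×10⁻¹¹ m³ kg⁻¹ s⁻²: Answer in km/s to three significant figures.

μ = GM = 6.674×10⁻¹¹ × 7.348×10²² = 4.904×10¹² m³/s².
r = R = 1.737×10⁶ m.
Escape speed v_esc = √(2μ/r) = √(2 × 4.904×10¹² / 1.737×10⁶) = √(5.647×10⁶) = 2376 m/s.
= 2.376 km/s.

v_esc ≈ 2.38 km/s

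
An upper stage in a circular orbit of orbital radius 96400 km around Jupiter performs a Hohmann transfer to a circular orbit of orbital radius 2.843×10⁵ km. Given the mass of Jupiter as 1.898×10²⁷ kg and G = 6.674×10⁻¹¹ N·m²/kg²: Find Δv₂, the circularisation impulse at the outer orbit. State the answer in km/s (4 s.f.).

Δv ≈ 6.087 km/s

μ = GM = 6.674×10⁻¹¹ × 1.898×10²⁷ = 1.267×10¹⁷ m³/s².
r₁ = 96400 km = 9.640×10⁷ m.
r₂ = 2.843×10⁵ km = 2.843×10⁸ m.
Transfer ellipse a_t = (r₁ + r₂)/2 = 1.904×10⁸ m.
At r₁: circular v_c1 = √(μ/r₁) = 36250 m/s; transfer-perijove v_p = √[μ(2/r₁ − 1/a_t)] = 44300 m/s.
At r₂: circular v_c2 = √(μ/r₂) = 21110 m/s; transfer-apojove v_a = √[μ(2/r₂ − 1/a_t)] = 15020 m/s.
Δv₂ = v_c2 − v_a = 6087 m/s.
= 6.087 km/s.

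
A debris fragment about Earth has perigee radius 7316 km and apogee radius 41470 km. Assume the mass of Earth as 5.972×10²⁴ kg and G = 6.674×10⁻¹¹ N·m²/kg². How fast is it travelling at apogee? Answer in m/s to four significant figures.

μ = GM = 6.674×10⁻¹¹ × 5.972×10²⁴ = 3.986×10¹⁴ m³/s².
Semi-major axis a = (r_p + r_a)/2 = 24393 km = 2.439×10⁷ m.
Vis-viva: v² = μ(2/r − 1/a) = 3.986×10¹⁴ × (4.823×10⁻⁸ − 4.100×10⁻⁸) = 2.883×10⁶ m²/s².
v = 1698 m/s.

v ≈ 1698 m/s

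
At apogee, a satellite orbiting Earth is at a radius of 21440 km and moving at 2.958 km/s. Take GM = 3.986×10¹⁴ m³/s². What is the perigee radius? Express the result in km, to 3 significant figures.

perigee radius ≈ 6600 km

r_a = 2.144×10⁷ m.
Specific energy ε = v²/2 − μ/r = -1.422×10⁷ J/kg, so a = −μ/(2ε) = 1.402×10⁷ m.
The apsides satisfy r_p + r_a = 2a, so the perigee radius is 2a − r_a = 6.598×10⁶ m = 6597.8 km.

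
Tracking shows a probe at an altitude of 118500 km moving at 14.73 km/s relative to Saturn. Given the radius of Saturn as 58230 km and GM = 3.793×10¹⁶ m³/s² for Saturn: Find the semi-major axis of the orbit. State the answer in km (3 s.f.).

a ≈ 1.79×10⁵ km

r = 58230 + 118500 = 1.7673×10⁵ km = 1.767×10⁸ m.
Vis-viva rearranged: 1/a = 2/r − v²/μ = 1.132×10⁻⁸ − 5.720×10⁻⁹ = 5.596×10⁻⁹ m⁻¹.
a = 1.787×10⁸ m = 1.7869×10⁵ km.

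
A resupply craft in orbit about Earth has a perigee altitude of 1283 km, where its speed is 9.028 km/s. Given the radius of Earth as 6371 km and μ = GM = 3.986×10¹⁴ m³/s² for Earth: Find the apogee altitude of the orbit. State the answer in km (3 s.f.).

r_p = 6371 + 1283 = 7654.0 km = 7.654×10⁶ m.
Specific energy ε = v²/2 − μ/r = -1.132×10⁷ J/kg, so a = −μ/(2ε) = 1.760×10⁷ m.
The apsides satisfy r_p + r_a = 2a, so the apogee radius is 2a − r_p = 2.754×10⁷ m = 27543 km.
Apogee altitude = 27543 − 6371 = 21172 km.

apogee altitude ≈ 21200 km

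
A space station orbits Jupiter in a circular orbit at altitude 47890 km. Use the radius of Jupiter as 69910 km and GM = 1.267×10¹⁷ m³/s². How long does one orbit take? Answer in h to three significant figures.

r = 69910 + 47890 = 117800 km = 1.1780×10⁸ m.
Kepler's third law: T = 2π√(r³/μ) = 2π√((1.178×10⁸)³ / 1.267×10¹⁷).
r³/μ = 1.290×10⁷ s², so T = 2π × 3.592×10³ = 2.257×10⁴ s.
Converting: 2.257×10⁴ s ÷ 3600 = 6.269 h.

T ≈ 6.27 h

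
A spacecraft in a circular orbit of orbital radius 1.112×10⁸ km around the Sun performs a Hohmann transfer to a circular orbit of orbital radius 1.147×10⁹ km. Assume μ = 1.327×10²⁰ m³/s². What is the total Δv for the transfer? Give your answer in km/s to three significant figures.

r₁ = 1.112×10⁸ km = 1.112×10¹¹ m.
r₂ = 1.147×10⁹ km = 1.147×10¹² m.
Transfer ellipse a_t = (r₁ + r₂)/2 = 6.291×10¹¹ m.
At r₁: circular v_c1 = √(μ/r₁) = 34540 m/s; transfer-perihelion v_p = √[μ(2/r₁ − 1/a_t)] = 46640 m/s.
Δv₁ = v_p − v_c1 = 12100 m/s.
At r₂: circular v_c2 = √(μ/r₂) = 10760 m/s; transfer-aphelion v_a = √[μ(2/r₂ − 1/a_t)] = 4522 m/s.
Δv₂ = v_c2 − v_a = 6234 m/s.
Total Δv = Δv₁ + Δv₂ = 18330 m/s = 18.33 km/s.

Δv_total ≈ 18.3 km/s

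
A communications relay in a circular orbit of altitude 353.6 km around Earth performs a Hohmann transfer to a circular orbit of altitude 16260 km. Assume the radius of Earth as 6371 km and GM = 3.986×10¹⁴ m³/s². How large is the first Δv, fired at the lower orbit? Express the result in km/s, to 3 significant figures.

r₁ = 6371 + 353.6 = 6724.6 km = 6.7246×10⁶ m.
r₂ = 6371 + 16260 = 22631 km = 2.2631×10⁷ m.
Transfer ellipse a_t = (r₁ + r₂)/2 = 1.468×10⁷ m.
At r₁: circular v_c1 = √(μ/r₁) = 7699 m/s; transfer-perigee v_p = √[μ(2/r₁ − 1/a_t)] = 9560 m/s.
Δv₁ = v_p − v_c1 = 1861 m/s.
= 1.861 km/s.

Δv ≈ 1.86 km/s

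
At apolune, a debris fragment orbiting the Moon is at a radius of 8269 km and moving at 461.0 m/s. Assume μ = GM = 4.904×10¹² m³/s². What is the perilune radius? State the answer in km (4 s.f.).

r_a = 8.269×10⁶ m.
Specific energy ε = v²/2 − μ/r = -4.868×10⁵ J/kg, so a = −μ/(2ε) = 5.037×10⁶ m.
The apsides satisfy r_p + r_a = 2a, so the perilune radius is 2a − r_a = 1.805×10⁶ m = 1805.0 km.

perilune radius ≈ 1805 km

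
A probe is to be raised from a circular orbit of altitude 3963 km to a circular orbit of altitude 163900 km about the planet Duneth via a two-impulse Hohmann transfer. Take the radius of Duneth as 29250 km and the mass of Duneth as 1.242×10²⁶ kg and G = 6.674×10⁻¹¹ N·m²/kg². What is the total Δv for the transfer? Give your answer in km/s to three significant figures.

Δv_total ≈ 7.84 km/s

μ = GM = 6.674×10⁻¹¹ × 1.242×10²⁶ = 8.289×10¹⁵ m³/s².
r₁ = 29250 + 3963 = 33213 km = 3.3213×10⁷ m.
r₂ = 29250 + 163900 = 193150 km = 1.9315×10⁸ m.
Transfer ellipse a_t = (r₁ + r₂)/2 = 1.132×10⁸ m.
At r₁: circular v_c1 = √(μ/r₁) = 15800 m/s; transfer-periapsis v_p = √[μ(2/r₁ − 1/a_t)] = 20640 m/s.
Δv₁ = v_p − v_c1 = 4840 m/s.
At r₂: circular v_c2 = √(μ/r₂) = 6551 m/s; transfer-apoapsis v_a = √[μ(2/r₂ − 1/a_t)] = 3549 m/s.
Δv₂ = v_c2 − v_a = 3002 m/s.
Total Δv = Δv₁ + Δv₂ = 7842 m/s = 7.842 km/s.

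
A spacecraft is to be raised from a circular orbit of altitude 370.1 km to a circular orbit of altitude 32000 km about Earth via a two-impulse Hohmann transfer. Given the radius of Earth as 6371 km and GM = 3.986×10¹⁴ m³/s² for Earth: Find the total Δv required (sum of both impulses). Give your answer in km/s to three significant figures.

Δv_total ≈ 3.80 km/s

r₁ = 6371 + 370.1 = 6741.1 km = 6.7411×10⁶ m.
r₂ = 6371 + 32000 = 38371 km = 3.8371×10⁷ m.
Transfer ellipse a_t = (r₁ + r₂)/2 = 2.256×10⁷ m.
At r₁: circular v_c1 = √(μ/r₁) = 7690 m/s; transfer-perigee v_p = √[μ(2/r₁ − 1/a_t)] = 10030 m/s.
Δv₁ = v_p − v_c1 = 2340 m/s.
At r₂: circular v_c2 = √(μ/r₂) = 3223 m/s; transfer-apogee v_a = √[μ(2/r₂ − 1/a_t)] = 1762 m/s.
Δv₂ = v_c2 − v_a = 1461 m/s.
Total Δv = Δv₁ + Δv₂ = 3801 m/s = 3.801 km/s.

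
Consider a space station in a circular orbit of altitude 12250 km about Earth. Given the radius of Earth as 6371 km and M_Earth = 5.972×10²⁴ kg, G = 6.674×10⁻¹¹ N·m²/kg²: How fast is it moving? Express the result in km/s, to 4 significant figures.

v ≈ 4.626 km/s

μ = GM = 6.674×10⁻¹¹ × 5.972×10²⁴ = 3.986×10¹⁴ m³/s².
r = 6371 + 12250 = 18621 km = 1.8621×10⁷ m.
For a circular orbit v = √(μ/r) = √(3.986×10¹⁴ / 1.862×10⁷) = √(2.140×10⁷) = 4626 m/s.
That is 4.626 km/s.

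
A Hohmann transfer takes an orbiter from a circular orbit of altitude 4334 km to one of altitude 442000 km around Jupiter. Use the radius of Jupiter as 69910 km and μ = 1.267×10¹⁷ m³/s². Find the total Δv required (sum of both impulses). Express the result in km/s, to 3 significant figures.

r₁ = 69910 + 4334 = 74244 km = 7.4244×10⁷ m.
r₂ = 69910 + 442000 = 511910 km = 5.1191×10⁸ m.
Transfer ellipse a_t = (r₁ + r₂)/2 = 2.931×10⁸ m.
At r₁: circular v_c1 = √(μ/r₁) = 41310 m/s; transfer-perijove v_p = √[μ(2/r₁ − 1/a_t)] = 54600 m/s.
Δv₁ = v_p − v_c1 = 13290 m/s.
At r₂: circular v_c2 = √(μ/r₂) = 15730 m/s; transfer-apojove v_a = √[μ(2/r₂ − 1/a_t)] = 7918 m/s.
Δv₂ = v_c2 − v_a = 7814 m/s.
Total Δv = Δv₁ + Δv₂ = 21100 m/s = 21.10 km/s.

Δv_total ≈ 21.1 km/s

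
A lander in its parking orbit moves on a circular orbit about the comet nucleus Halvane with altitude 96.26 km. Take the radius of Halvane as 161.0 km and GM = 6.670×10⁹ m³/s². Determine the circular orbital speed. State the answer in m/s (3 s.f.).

v ≈ 161 m/s

r = 161.0 + 96.26 = 257.26 km = 2.5726×10⁵ m.
For a circular orbit v = √(μ/r) = √(6.670×10⁹ / 2.573×10⁵) = √(2.593×10⁴) = 161.0 m/s.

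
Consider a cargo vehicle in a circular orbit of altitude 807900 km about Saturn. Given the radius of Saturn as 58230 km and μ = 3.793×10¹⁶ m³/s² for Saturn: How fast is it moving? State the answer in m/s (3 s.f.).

v ≈ 6620 m/s

r = 58230 + 807900 = 866130 km = 8.6613×10⁸ m.
For a circular orbit v = √(μ/r) = √(3.793×10¹⁶ / 8.661×10⁸) = √(4.379×10⁷) = 6618 m/s.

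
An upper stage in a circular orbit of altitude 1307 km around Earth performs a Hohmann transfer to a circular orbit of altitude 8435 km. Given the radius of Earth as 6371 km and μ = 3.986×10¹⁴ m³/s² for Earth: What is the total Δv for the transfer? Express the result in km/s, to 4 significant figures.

Δv_total ≈ 1.964 km/s

r₁ = 6371 + 1307 = 7678.0 km = 7.6780×10⁶ m.
r₂ = 6371 + 8435 = 14806 km = 1.4806×10⁷ m.
Transfer ellipse a_t = (r₁ + r₂)/2 = 1.124×10⁷ m.
At r₁: circular v_c1 = √(μ/r₁) = 7205 m/s; transfer-perigee v_p = √[μ(2/r₁ − 1/a_t)] = 8269 m/s.
Δv₁ = v_p − v_c1 = 1064 m/s.
At r₂: circular v_c2 = √(μ/r₂) = 5189 m/s; transfer-apogee v_a = √[μ(2/r₂ − 1/a_t)] = 4288 m/s.
Δv₂ = v_c2 − v_a = 900.6 m/s.
Total Δv = Δv₁ + Δv₂ = 1964 m/s = 1.964 km/s.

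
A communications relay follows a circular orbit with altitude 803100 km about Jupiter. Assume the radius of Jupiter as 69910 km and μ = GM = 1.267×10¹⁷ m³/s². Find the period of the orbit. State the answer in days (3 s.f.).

T ≈ 5.27 days

r = 69910 + 803100 = 873010 km = 8.7301×10⁸ m.
Kepler's third law: T = 2π√(r³/μ) = 2π√((8.730×10⁸)³ / 1.267×10¹⁷).
r³/μ = 5.251×10⁹ s², so T = 2π × 7.247×10⁴ = 4.553×10⁵ s.
Converting: 4.553×10⁵ s ÷ 86400 = 5.270 days.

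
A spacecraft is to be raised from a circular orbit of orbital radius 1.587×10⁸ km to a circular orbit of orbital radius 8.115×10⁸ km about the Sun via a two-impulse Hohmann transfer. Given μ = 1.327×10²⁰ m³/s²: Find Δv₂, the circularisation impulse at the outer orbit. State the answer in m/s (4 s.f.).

r₁ = 1.587×10⁸ km = 1.587×10¹¹ m.
r₂ = 8.115×10⁸ km = 8.115×10¹¹ m.
Transfer ellipse a_t = (r₁ + r₂)/2 = 4.851×10¹¹ m.
At r₁: circular v_c1 = √(μ/r₁) = 28920 m/s; transfer-perihelion v_p = √[μ(2/r₁ − 1/a_t)] = 37400 m/s.
At r₂: circular v_c2 = √(μ/r₂) = 12790 m/s; transfer-aphelion v_a = √[μ(2/r₂ − 1/a_t)] = 7314 m/s.
Δv₂ = v_c2 − v_a = 5474 m/s.

Δv ≈ 5474 m/s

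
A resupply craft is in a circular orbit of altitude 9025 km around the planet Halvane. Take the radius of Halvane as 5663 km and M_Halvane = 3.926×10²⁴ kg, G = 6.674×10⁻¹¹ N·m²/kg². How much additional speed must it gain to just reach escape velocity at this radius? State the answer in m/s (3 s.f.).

μ = GM = 6.674×10⁻¹¹ × 3.926×10²⁴ = 2.620×10¹⁴ m³/s².
r = 5663 + 9025 = 14688 km = 1.4688×10⁷ m.
Circular speed v_c = √(μ/r) = 4224 m/s.
Escape speed v_esc = √(2μ/r) = √2 × v_c = 5973 m/s.
Δv = v_esc − v_c = 1749 m/s.

Δv ≈ 1750 m/s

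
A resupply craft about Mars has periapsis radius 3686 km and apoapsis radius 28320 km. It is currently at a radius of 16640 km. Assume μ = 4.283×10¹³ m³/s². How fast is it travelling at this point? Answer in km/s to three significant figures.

Semi-major axis a = (r_p + r_a)/2 = 16003 km = 1.600×10⁷ m.
Vis-viva: v² = μ(2/r − 1/a) = 4.283×10¹³ × (1.202×10⁻⁷ − 6.249×10⁻⁸) = 2.471×10⁶ m²/s².
v = 1572 m/s = 1.572 km/s.

v ≈ 1.57 km/s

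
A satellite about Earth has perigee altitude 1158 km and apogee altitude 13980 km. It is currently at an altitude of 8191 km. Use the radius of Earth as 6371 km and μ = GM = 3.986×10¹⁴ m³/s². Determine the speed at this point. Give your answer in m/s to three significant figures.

r_p = 6371 + 1158 = 7529.0 km = 7.5290×10⁶ m.
r_a = 6371 + 13980 = 20351 km = 2.0351×10⁷ m.
r = 6371 + 8191 = 14562 km = 1.456×10⁷ m.
Semi-major axis a = (r_p + r_a)/2 = 13940 km = 1.394×10⁷ m.
Vis-viva: v² = μ(2/r − 1/a) = 3.986×10¹⁴ × (1.373×10⁻⁷ − 7.174×10⁻⁸) = 2.615×10⁷ m²/s².
v = 5114 m/s.

v ≈ 5110 m/s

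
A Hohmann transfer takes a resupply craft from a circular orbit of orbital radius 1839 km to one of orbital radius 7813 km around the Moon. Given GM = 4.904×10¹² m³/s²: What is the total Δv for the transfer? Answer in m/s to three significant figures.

r₁ = 1839 km = 1.839×10⁶ m.
r₂ = 7813 km = 7.813×10⁶ m.
Transfer ellipse a_t = (r₁ + r₂)/2 = 4.826×10⁶ m.
At r₁: circular v_c1 = √(μ/r₁) = 1633 m/s; transfer-perilune v_p = √[μ(2/r₁ − 1/a_t)] = 2078 m/s.
Δv₁ = v_p − v_c1 = 444.8 m/s.
At r₂: circular v_c2 = √(μ/r₂) = 792.3 m/s; transfer-apolune v_a = √[μ(2/r₂ − 1/a_t)] = 489.1 m/s.
Δv₂ = v_c2 − v_a = 303.2 m/s.
Total Δv = Δv₁ + Δv₂ = 748.0 m/s.

Δv_total ≈ 748 m/s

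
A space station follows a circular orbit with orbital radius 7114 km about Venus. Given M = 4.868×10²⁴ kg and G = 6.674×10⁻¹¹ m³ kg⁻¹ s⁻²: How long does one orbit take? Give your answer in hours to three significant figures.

μ = GM = 6.674×10⁻¹¹ × 4.868×10²⁴ = 3.249×10¹⁴ m³/s².
r = 7114 km = 7.114×10⁶ m.
Kepler's third law: T = 2π√(r³/μ) = 2π√((7.114×10⁶)³ / 3.249×10¹⁴).
r³/μ = 1.108×10⁶ s², so T = 2π × 1.053×10³ = 6.614×10³ s.
Converting: 6.614×10³ s ÷ 3600 = 1.837 hours.

T ≈ 1.84 hours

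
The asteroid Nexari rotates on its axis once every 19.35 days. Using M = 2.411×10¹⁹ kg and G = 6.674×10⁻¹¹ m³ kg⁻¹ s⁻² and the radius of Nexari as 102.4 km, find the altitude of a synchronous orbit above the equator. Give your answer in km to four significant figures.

h_sync ≈ 4745 km

μ = GM = 6.674×10⁻¹¹ × 2.411×10¹⁹ = 1.609×10⁹ m³/s².
T = 19.35 days = 1.672×10⁶ s.
A synchronous orbit has period T, so by Kepler's third law a = (μT²/4π²)^(1/3).
μT²/4π² = 1.609×10⁹ × (1.672×10⁶)² / 39.48 = 1.139×10²⁰ m³.
a = 4.848×10⁶ m = 4847.7 km.
Altitude h = a − R = 4847.7 − 102.4 = 4745.3 km.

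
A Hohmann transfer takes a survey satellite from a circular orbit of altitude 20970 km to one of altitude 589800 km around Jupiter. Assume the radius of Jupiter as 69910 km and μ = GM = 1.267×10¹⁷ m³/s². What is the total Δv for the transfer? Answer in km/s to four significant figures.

r₁ = 69910 + 20970 = 90880 km = 9.0880×10⁷ m.
r₂ = 69910 + 589800 = 659710 km = 6.5971×10⁸ m.
Transfer ellipse a_t = (r₁ + r₂)/2 = 3.753×10⁸ m.
At r₁: circular v_c1 = √(μ/r₁) = 37340 m/s; transfer-perijove v_p = √[μ(2/r₁ − 1/a_t)] = 49500 m/s.
Δv₁ = v_p − v_c1 = 12170 m/s.
At r₂: circular v_c2 = √(μ/r₂) = 13860 m/s; transfer-apojove v_a = √[μ(2/r₂ − 1/a_t)] = 6820 m/s.
Δv₂ = v_c2 − v_a = 7039 m/s.
Total Δv = Δv₁ + Δv₂ = 19200 m/s = 19.20 km/s.

Δv_total ≈ 19.20 km/s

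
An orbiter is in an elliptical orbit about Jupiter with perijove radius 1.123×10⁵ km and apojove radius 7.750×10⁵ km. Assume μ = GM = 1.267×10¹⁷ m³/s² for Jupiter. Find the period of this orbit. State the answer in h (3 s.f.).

Semi-major axis a = (r_p + r_a)/2 = (1.1230×10⁵ + 7.7500×10⁵)/2 = 4.4365×10⁵ km = 4.436×10⁸ m.
By Kepler's third law T = 2π√(a³/μ) = 2π × 2.625×10⁴ = 1.649×10⁵ s.
= 45.82 h.

T ≈ 45.8 h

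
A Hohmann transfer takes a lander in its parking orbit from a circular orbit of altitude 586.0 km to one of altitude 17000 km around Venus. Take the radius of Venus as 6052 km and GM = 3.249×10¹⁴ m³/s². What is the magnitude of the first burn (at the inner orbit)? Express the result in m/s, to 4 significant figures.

r₁ = 6052 + 586.0 = 6638.0 km = 6.6380×10⁶ m.
r₂ = 6052 + 17000 = 23052 km = 2.3052×10⁷ m.
Transfer ellipse a_t = (r₁ + r₂)/2 = 1.484×10⁷ m.
At r₁: circular v_c1 = √(μ/r₁) = 6996 m/s; transfer-periapsis v_p = √[μ(2/r₁ − 1/a_t)] = 8718 m/s.
Δv₁ = v_p − v_c1 = 1722 m/s.

Δv ≈ 1722 m/s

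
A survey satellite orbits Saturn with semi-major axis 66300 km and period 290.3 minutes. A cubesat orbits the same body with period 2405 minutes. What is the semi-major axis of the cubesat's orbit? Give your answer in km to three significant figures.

a₂ ≈ 2.71×10⁵ km

Kepler's third law: a³ ∝ T², so a₂ = a₁ (T₂/T₁)^(2/3).
T₂/T₁ = 8.285, (T₂/T₁)^(2/3) = 4.094.
a₂ = 66300 × 4.094 = 2.715×10⁵ km.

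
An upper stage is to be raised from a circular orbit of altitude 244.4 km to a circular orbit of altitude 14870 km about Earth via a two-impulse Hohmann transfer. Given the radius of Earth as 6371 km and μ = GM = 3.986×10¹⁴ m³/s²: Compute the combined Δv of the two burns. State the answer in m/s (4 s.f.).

Δv_total ≈ 3170 m/s

r₁ = 6371 + 244.4 = 6615.4 km = 6.6154×10⁶ m.
r₂ = 6371 + 14870 = 21241 km = 2.1241×10⁷ m.
Transfer ellipse a_t = (r₁ + r₂)/2 = 1.393×10⁷ m.
At r₁: circular v_c1 = √(μ/r₁) = 7762 m/s; transfer-perigee v_p = √[μ(2/r₁ − 1/a_t)] = 9586 m/s.
Δv₁ = v_p − v_c1 = 1824 m/s.
At r₂: circular v_c2 = √(μ/r₂) = 4332 m/s; transfer-apogee v_a = √[μ(2/r₂ − 1/a_t)] = 2985 m/s.
Δv₂ = v_c2 − v_a = 1346 m/s.
Total Δv = Δv₁ + Δv₂ = 3170 m/s.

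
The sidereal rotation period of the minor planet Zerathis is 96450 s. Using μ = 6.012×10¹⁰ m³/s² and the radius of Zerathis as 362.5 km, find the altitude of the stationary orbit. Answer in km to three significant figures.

A synchronous orbit has period T, so by Kepler's third law a = (μT²/4π²)^(1/3).
μT²/4π² = 6.012×10¹⁰ × (9.645×10⁴)² / 39.48 = 1.417×10¹⁹ m³.
a = 2.420×10⁶ m = 2419.7 km.
Altitude h = a − R = 2419.7 − 362.5 = 2057.2 km.

h_sync ≈ 2060 km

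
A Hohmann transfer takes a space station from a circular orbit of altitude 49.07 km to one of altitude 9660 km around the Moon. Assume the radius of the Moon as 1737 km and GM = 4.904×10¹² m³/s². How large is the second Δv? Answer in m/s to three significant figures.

r₁ = 1737 + 49.07 = 1786.1 km = 1.7861×10⁶ m.
r₂ = 1737 + 9660 = 11397 km = 1.1397×10⁷ m.
Transfer ellipse a_t = (r₁ + r₂)/2 = 6.592×10⁶ m.
At r₁: circular v_c1 = √(μ/r₁) = 1657 m/s; transfer-perilune v_p = √[μ(2/r₁ − 1/a_t)] = 2179 m/s.
At r₂: circular v_c2 = √(μ/r₂) = 656.0 m/s; transfer-apolune v_a = √[μ(2/r₂ − 1/a_t)] = 341.5 m/s.
Δv₂ = v_c2 − v_a = 314.5 m/s.

Δv ≈ 315 m/s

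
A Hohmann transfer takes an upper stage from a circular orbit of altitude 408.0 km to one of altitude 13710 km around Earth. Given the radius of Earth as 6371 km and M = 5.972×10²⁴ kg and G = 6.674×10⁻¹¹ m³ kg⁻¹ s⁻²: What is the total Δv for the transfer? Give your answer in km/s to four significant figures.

Δv_total ≈ 2.998 km/s

μ = GM = 6.674×10⁻¹¹ × 5.972×10²⁴ = 3.986×10¹⁴ m³/s².
r₁ = 6371 + 408.0 = 6779.0 km = 6.7790×10⁶ m.
r₂ = 6371 + 13710 = 20081 km = 2.0081×10⁷ m.
Transfer ellipse a_t = (r₁ + r₂)/2 = 1.343×10⁷ m.
At r₁: circular v_c1 = √(μ/r₁) = 7668 m/s; transfer-perigee v_p = √[μ(2/r₁ − 1/a_t)] = 9376 m/s.
Δv₁ = v_p − v_c1 = 1708 m/s.
At r₂: circular v_c2 = √(μ/r₂) = 4455 m/s; transfer-apogee v_a = √[μ(2/r₂ − 1/a_t)] = 3165 m/s.
Δv₂ = v_c2 − v_a = 1290 m/s.
Total Δv = Δv₁ + Δv₂ = 2998 m/s = 2.998 km/s.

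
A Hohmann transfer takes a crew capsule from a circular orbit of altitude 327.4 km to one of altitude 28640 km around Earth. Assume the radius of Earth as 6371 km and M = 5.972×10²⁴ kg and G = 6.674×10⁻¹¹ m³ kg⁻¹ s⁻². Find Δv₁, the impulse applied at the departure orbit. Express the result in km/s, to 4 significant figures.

μ = GM = 6.674×10⁻¹¹ × 5.972×10²⁴ = 3.986×10¹⁴ m³/s².
r₁ = 6371 + 327.4 = 6698.4 km = 6.6984×10⁶ m.
r₂ = 6371 + 28640 = 35011 km = 3.5011×10⁷ m.
Transfer ellipse a_t = (r₁ + r₂)/2 = 2.085×10⁷ m.
At r₁: circular v_c1 = √(μ/r₁) = 7714 m/s; transfer-perigee v_p = √[μ(2/r₁ − 1/a_t)] = 9995 m/s.
Δv₁ = v_p − v_c1 = 2281 m/s.
= 2.281 km/s.

Δv ≈ 2.281 km/s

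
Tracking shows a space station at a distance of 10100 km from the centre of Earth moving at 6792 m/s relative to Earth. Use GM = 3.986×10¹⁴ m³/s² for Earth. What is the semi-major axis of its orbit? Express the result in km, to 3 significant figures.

r = 1.010×10⁷ m.
Vis-viva rearranged: 1/a = 2/r − v²/μ = 1.980×10⁻⁷ − 1.157×10⁻⁷ = 8.229×10⁻⁸ m⁻¹.
a = 1.215×10⁷ m = 12153 km.

a ≈ 12200 km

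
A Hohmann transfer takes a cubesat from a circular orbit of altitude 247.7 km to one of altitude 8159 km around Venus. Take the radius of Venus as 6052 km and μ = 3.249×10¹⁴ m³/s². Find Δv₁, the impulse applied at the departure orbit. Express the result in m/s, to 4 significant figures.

Δv ≈ 1272 m/s

r₁ = 6052 + 247.7 = 6299.7 km = 6.2997×10⁶ m.
r₂ = 6052 + 8159 = 14211 km = 1.4211×10⁷ m.
Transfer ellipse a_t = (r₁ + r₂)/2 = 1.026×10⁷ m.
At r₁: circular v_c1 = √(μ/r₁) = 7181 m/s; transfer-periapsis v_p = √[μ(2/r₁ − 1/a_t)] = 8454 m/s.
Δv₁ = v_p − v_c1 = 1272 m/s.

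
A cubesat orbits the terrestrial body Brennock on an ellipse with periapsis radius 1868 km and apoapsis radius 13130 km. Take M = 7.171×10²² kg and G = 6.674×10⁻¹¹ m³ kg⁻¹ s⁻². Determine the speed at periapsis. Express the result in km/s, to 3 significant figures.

μ = GM = 6.674×10⁻¹¹ × 7.171×10²² = 4.786×10¹² m³/s².
Semi-major axis a = (r_p + r_a)/2 = 7499.0 km = 7.499×10⁶ m.
Vis-viva: v² = μ(2/r − 1/a) = 4.786×10¹² × (1.071×10⁻⁶ − 1.334×10⁻⁷) = 4.486×10⁶ m²/s².
v = 2118 m/s = 2.118 km/s.

v ≈ 2.12 km/s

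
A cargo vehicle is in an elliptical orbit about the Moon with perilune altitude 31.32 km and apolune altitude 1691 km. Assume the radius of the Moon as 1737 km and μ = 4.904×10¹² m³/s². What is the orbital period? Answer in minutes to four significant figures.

T ≈ 198.0 minutes

r_p = 1737 + 31.32 = 1768.3 km = 1.7683×10⁶ m.
r_a = 1737 + 1691 = 3428.0 km = 3.4280×10⁶ m.
Semi-major axis a = (r_p + r_a)/2 = (1768.3 + 3428.0)/2 = 2598.2 km = 2.598×10⁶ m.
By Kepler's third law T = 2π√(a³/μ) = 2π × 1.891×10³ = 1.188×10⁴ s.
= 198.0 minutes.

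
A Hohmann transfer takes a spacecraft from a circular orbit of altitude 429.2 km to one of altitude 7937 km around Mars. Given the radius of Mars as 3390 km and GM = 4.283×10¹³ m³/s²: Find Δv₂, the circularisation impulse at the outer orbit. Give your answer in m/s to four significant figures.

Δv ≈ 563.6 m/s

r₁ = 3390 + 429.2 = 3819.2 km = 3.8192×10⁶ m.
r₂ = 3390 + 7937 = 11327 km = 1.1327×10⁷ m.
Transfer ellipse a_t = (r₁ + r₂)/2 = 7.573×10⁶ m.
At r₁: circular v_c1 = √(μ/r₁) = 3349 m/s; transfer-periapsis v_p = √[μ(2/r₁ − 1/a_t)] = 4096 m/s.
At r₂: circular v_c2 = √(μ/r₂) = 1945 m/s; transfer-apoapsis v_a = √[μ(2/r₂ − 1/a_t)] = 1381 m/s.
Δv₂ = v_c2 − v_a = 563.6 m/s.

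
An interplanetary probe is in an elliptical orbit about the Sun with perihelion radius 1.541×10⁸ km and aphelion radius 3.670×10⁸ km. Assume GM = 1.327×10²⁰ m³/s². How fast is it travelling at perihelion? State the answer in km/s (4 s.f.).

Semi-major axis a = (r_p + r_a)/2 = 2.6055×10⁸ km = 2.606×10¹¹ m.
Vis-viva: v² = μ(2/r − 1/a) = 1.327×10²⁰ × (1.298×10⁻¹¹ − 3.838×10⁻¹²) = 1.213×10⁹ m²/s².
v = 34830 m/s = 34.83 km/s.

v ≈ 34.83 km/s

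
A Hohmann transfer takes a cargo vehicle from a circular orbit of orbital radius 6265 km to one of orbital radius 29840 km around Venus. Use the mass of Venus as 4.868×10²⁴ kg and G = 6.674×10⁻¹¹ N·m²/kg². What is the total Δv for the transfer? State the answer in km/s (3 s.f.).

Δv_total ≈ 3.41 km/s

μ = GM = 6.674×10⁻¹¹ × 4.868×10²⁴ = 3.249×10¹⁴ m³/s².
r₁ = 6265 km = 6.265×10⁶ m.
r₂ = 29840 km = 2.984×10⁷ m.
Transfer ellipse a_t = (r₁ + r₂)/2 = 1.805×10⁷ m.
At r₁: circular v_c1 = √(μ/r₁) = 7201 m/s; transfer-periapsis v_p = √[μ(2/r₁ − 1/a_t)] = 9258 m/s.
Δv₁ = v_p − v_c1 = 2057 m/s.
At r₂: circular v_c2 = √(μ/r₂) = 3300 m/s; transfer-apoapsis v_a = √[μ(2/r₂ − 1/a_t)] = 1944 m/s.
Δv₂ = v_c2 − v_a = 1356 m/s.
Total Δv = Δv₁ + Δv₂ = 3413 m/s = 3.413 km/s.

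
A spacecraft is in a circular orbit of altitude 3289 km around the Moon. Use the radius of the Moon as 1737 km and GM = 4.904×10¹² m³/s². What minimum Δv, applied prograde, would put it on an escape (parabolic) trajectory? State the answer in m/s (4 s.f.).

Δv ≈ 409.2 m/s

r = 1737 + 3289 = 5026.0 km = 5.0260×10⁶ m.
Circular speed v_c = √(μ/r) = 987.8 m/s.
Escape speed v_esc = √(2μ/r) = √2 × v_c = 1397 m/s.
Δv = v_esc − v_c = 409.2 m/s.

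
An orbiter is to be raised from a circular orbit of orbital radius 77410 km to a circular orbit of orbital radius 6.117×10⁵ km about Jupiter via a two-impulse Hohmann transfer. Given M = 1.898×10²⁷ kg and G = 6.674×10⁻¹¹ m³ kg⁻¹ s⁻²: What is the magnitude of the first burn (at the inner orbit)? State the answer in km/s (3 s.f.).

μ = GM = 6.674×10⁻¹¹ × 1.898×10²⁷ = 1.267×10¹⁷ m³/s².
r₁ = 77410 km = 7.741×10⁷ m.
r₂ = 6.117×10⁵ km = 6.117×10⁸ m.
Transfer ellipse a_t = (r₁ + r₂)/2 = 3.446×10⁸ m.
At r₁: circular v_c1 = √(μ/r₁) = 40450 m/s; transfer-perijove v_p = √[μ(2/r₁ − 1/a_t)] = 53900 m/s.
Δv₁ = v_p − v_c1 = 13450 m/s.
= 13.45 km/s.

Δv ≈ 13.4 km/s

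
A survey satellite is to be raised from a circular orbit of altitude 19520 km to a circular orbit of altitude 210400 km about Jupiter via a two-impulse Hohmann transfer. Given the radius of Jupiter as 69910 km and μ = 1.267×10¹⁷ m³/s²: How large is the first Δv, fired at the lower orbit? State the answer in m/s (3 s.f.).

r₁ = 69910 + 19520 = 89430 km = 8.9430×10⁷ m.
r₂ = 69910 + 210400 = 280310 km = 2.8031×10⁸ m.
Transfer ellipse a_t = (r₁ + r₂)/2 = 1.849×10⁸ m.
At r₁: circular v_c1 = √(μ/r₁) = 37640 m/s; transfer-perijove v_p = √[μ(2/r₁ − 1/a_t)] = 46350 m/s.
Δv₁ = v_p − v_c1 = 8708 m/s.

Δv ≈ 8710 m/s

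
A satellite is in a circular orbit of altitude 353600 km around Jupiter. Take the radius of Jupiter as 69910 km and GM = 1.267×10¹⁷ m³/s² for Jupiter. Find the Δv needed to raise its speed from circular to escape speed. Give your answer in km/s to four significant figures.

r = 69910 + 353600 = 423510 km = 4.2351×10⁸ m.
Circular speed v_c = √(μ/r) = 17300 m/s.
Escape speed v_esc = √(2μ/r) = √2 × v_c = 24460 m/s.
Δv = v_esc − v_c = 7164 m/s = 7.164 km/s.

Δv ≈ 7.164 km/s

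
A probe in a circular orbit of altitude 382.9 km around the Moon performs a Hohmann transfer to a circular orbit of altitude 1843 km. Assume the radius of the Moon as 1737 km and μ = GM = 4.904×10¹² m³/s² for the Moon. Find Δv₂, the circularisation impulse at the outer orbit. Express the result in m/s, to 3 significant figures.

r₁ = 1737 + 382.9 = 2119.9 km = 2.1199×10⁶ m.
r₂ = 1737 + 1843 = 3580.0 km = 3.5800×10⁶ m.
Transfer ellipse a_t = (r₁ + r₂)/2 = 2.850×10⁶ m.
At r₁: circular v_c1 = √(μ/r₁) = 1521 m/s; transfer-perilune v_p = √[μ(2/r₁ − 1/a_t)] = 1705 m/s.
At r₂: circular v_c2 = √(μ/r₂) = 1170 m/s; transfer-apolune v_a = √[μ(2/r₂ − 1/a_t)] = 1009 m/s.
Δv₂ = v_c2 − v_a = 161.0 m/s.

Δv ≈ 161 m/s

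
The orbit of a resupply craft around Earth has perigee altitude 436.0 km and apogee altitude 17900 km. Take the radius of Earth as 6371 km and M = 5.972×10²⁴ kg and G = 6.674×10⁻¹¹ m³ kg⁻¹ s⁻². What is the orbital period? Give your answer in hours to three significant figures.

T ≈ 5.35 hours

μ = GM = 6.674×10⁻¹¹ × 5.972×10²⁴ = 3.986×10¹⁴ m³/s².
r_p = 6371 + 436.0 = 6807.0 km = 6.8070×10⁶ m.
r_a = 6371 + 17900 = 24271 km = 2.4271×10⁷ m.
Semi-major axis a = (r_p + r_a)/2 = (6807.0 + 24271)/2 = 15539 km = 1.554×10⁷ m.
By Kepler's third law T = 2π√(a³/μ) = 2π × 3.068×10³ = 1.928×10⁴ s.
= 5.355 hours.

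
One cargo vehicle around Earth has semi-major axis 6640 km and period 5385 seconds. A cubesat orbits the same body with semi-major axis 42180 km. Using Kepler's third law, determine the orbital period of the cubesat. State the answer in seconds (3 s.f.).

Kepler's third law: T² ∝ a³, so T₂ = T₁ (a₂/a₁)^(3/2).
a₂/a₁ = 6.352, (a₂/a₁)^(3/2) = 16.01.
T₂ = 5385 × 16.01 = 86220 seconds.

T₂ ≈ 86200 seconds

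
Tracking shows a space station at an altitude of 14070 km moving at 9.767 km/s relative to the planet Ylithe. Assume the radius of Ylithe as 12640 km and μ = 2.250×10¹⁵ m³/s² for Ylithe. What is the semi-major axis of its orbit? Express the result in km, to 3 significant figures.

a ≈ 30800 km

r = 12640 + 14070 = 26710 km = 2.671×10⁷ m.
Specific orbital energy ε = v²/2 − μ/r = (9767)²/2 − 2.250×10¹⁵/2.671×10⁷ = -3.654×10⁷ J/kg.
Since ε = −μ/(2a), a = −μ/(2ε) = 3.079×10⁷ m = 30787 km.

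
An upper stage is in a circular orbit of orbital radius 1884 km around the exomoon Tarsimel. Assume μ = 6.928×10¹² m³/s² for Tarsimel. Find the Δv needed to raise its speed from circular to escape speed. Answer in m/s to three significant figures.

r = 1884 km = 1.884×10⁶ m.
Circular speed v_c = √(μ/r) = 1918 m/s.
Escape speed v_esc = √(2μ/r) = √2 × v_c = 2712 m/s.
Δv = v_esc − v_c = 794.3 m/s.

Δv ≈ 794 m/s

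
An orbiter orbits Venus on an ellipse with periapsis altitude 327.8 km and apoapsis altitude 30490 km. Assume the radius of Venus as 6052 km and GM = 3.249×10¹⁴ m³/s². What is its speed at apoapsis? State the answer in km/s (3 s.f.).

v ≈ 1.63 km/s

r_p = 6052 + 327.8 = 6379.8 km = 6.3798×10⁶ m.
r_a = 6052 + 30490 = 36542 km = 3.6542×10⁷ m.
Semi-major axis a = (r_p + r_a)/2 = 21461 km = 2.146×10⁷ m.
Vis-viva: v² = μ(2/r − 1/a) = 3.249×10¹⁴ × (5.473×10⁻⁸ − 4.660×10⁻⁸) = 2.643×10⁶ m²/s².
v = 1626 m/s = 1.626 km/s.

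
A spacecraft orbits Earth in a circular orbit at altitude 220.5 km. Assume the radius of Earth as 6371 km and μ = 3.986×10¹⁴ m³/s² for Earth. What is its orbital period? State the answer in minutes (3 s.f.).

T ≈ 88.8 minutes

r = 6371 + 220.5 = 6591.5 km = 6.5915×10⁶ m.
Kepler's third law: T = 2π√(r³/μ) = 2π√((6.592×10⁶)³ / 3.986×10¹⁴).
r³/μ = 7.185×10⁵ s², so T = 2π × 8.476×10² = 5.326×10³ s.
Converting: 5.326×10³ s ÷ 60.00 = 88.76 minutes.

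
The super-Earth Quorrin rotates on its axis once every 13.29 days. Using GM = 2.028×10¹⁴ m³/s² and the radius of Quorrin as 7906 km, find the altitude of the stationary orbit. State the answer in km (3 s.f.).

T = 13.29 days = 1.148×10⁶ s.
A synchronous orbit has period T, so by Kepler's third law a = (μT²/4π²)^(1/3).
μT²/4π² = 2.028×10¹⁴ × (1.148×10⁶)² / 39.48 = 6.773×10²⁴ m³.
a = 1.892×10⁸ m = 1.8920×10⁵ km.
Altitude h = a − R = 1.8920×10⁵ − 7906 = 1.8130×10⁵ km.

h_sync ≈ 1.81×10⁵ km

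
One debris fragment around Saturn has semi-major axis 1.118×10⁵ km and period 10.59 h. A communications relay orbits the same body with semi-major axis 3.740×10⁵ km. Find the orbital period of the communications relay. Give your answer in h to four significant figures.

T₂ ≈ 64.79 h

Kepler's third law: T² ∝ a³, so T₂ = T₁ (a₂/a₁)^(3/2).
a₂/a₁ = 3.345, (a₂/a₁)^(3/2) = 6.118.
T₂ = 10.59 × 6.118 = 64.79 h.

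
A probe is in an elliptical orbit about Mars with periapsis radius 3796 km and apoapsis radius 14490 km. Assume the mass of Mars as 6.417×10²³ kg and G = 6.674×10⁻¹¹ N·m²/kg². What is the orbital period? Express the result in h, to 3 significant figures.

T ≈ 7.37 h

μ = GM = 6.674×10⁻¹¹ × 6.417×10²³ = 4.283×10¹³ m³/s².
Semi-major axis a = (r_p + r_a)/2 = (3796.0 + 14490)/2 = 9143.0 km = 9.143×10⁶ m.
By Kepler's third law T = 2π√(a³/μ) = 2π × 4.224×10³ = 2.654×10⁴ s.
= 7.373 h.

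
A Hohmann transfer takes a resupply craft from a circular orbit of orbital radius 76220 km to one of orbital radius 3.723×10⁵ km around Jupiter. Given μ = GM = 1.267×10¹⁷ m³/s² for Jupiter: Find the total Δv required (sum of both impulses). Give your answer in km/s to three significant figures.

r₁ = 76220 km = 7.622×10⁷ m.
r₂ = 3.723×10⁵ km = 3.723×10⁸ m.
Transfer ellipse a_t = (r₁ + r₂)/2 = 2.243×10⁸ m.
At r₁: circular v_c1 = √(μ/r₁) = 40770 m/s; transfer-perijove v_p = √[μ(2/r₁ − 1/a_t)] = 52530 m/s.
Δv₁ = v_p − v_c1 = 11760 m/s.
At r₂: circular v_c2 = √(μ/r₂) = 18450 m/s; transfer-apojove v_a = √[μ(2/r₂ − 1/a_t)] = 10750 m/s.
Δv₂ = v_c2 − v_a = 7693 m/s.
Total Δv = Δv₁ + Δv₂ = 19450 m/s = 19.45 km/s.

Δv_total ≈ 19.5 km/s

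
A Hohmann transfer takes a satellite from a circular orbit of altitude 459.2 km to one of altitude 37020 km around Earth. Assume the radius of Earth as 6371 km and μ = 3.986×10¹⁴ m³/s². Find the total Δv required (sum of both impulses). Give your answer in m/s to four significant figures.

Δv_total ≈ 3853 m/s

r₁ = 6371 + 459.2 = 6830.2 km = 6.8302×10⁶ m.
r₂ = 6371 + 37020 = 43391 km = 4.3391×10⁷ m.
Transfer ellipse a_t = (r₁ + r₂)/2 = 2.511×10⁷ m.
At r₁: circular v_c1 = √(μ/r₁) = 7639 m/s; transfer-perigee v_p = √[μ(2/r₁ − 1/a_t)] = 10040 m/s.
Δv₁ = v_p − v_c1 = 2403 m/s.
At r₂: circular v_c2 = √(μ/r₂) = 3031 m/s; transfer-apogee v_a = √[μ(2/r₂ − 1/a_t)] = 1581 m/s.
Δv₂ = v_c2 − v_a = 1450 m/s.
Total Δv = Δv₁ + Δv₂ = 3853 m/s.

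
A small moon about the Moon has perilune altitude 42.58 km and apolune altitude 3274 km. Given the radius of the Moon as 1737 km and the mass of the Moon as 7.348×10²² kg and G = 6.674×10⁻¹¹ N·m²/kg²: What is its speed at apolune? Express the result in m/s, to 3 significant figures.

μ = GM = 6.674×10⁻¹¹ × 7.348×10²² = 4.904×10¹² m³/s².
r_p = 1737 + 42.58 = 1779.6 km = 1.7796×10⁶ m.
r_a = 1737 + 3274 = 5011.0 km = 5.0110×10⁶ m.
Semi-major axis a = (r_p + r_a)/2 = 3395.3 km = 3.395×10⁶ m.
Vis-viva: v² = μ(2/r − 1/a) = 4.904×10¹² × (3.991×10⁻⁷ − 2.945×10⁻⁷) = 5.129×10⁵ m²/s².
v = 716.2 m/s.

v ≈ 716 m/s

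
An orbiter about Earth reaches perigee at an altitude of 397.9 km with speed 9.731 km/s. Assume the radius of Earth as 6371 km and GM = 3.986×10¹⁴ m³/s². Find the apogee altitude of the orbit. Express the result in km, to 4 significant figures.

r_p = 6371 + 397.9 = 6768.9 km = 6.769×10⁶ m.
Specific energy ε = v²/2 − μ/r = -1.154×10⁷ J/kg, so a = −μ/(2ε) = 1.727×10⁷ m.
The apsides satisfy r_p + r_a = 2a, so the apogee radius is 2a − r_p = 2.777×10⁷ m = 27769 km.
Apogee altitude = 27769 − 6371 = 21398 km.

apogee altitude ≈ 21400 km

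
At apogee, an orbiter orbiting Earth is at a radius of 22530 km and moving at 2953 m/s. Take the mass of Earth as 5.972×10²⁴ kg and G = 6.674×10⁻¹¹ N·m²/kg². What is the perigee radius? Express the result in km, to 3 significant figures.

μ = GM = 6.674×10⁻¹¹ × 5.972×10²⁴ = 3.986×10¹⁴ m³/s².
r_a = 2.253×10⁷ m.
Specific energy ε = v²/2 − μ/r = -1.333×10⁷ J/kg, so a = −μ/(2ε) = 1.495×10⁷ m.
The apsides satisfy r_p + r_a = 2a, so the perigee radius is 2a − r_a = 7.369×10⁶ m = 7369.0 km.

perigee radius ≈ 7370 km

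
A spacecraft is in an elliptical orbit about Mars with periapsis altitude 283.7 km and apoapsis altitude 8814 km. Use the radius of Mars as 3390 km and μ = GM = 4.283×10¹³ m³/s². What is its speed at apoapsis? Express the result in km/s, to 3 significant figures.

r_p = 3390 + 283.7 = 3673.7 km = 3.6737×10⁶ m.
r_a = 3390 + 8814 = 12204 km = 1.2204×10⁷ m.
Semi-major axis a = (r_p + r_a)/2 = 7938.9 km = 7.939×10⁶ m.
Vis-viva: v² = μ(2/r − 1/a) = 4.283×10¹³ × (1.639×10⁻⁷ − 1.260×10⁻⁷) = 1.624×10⁶ m²/s².
v = 1274 m/s = 1.274 km/s.

v ≈ 1.27 km/s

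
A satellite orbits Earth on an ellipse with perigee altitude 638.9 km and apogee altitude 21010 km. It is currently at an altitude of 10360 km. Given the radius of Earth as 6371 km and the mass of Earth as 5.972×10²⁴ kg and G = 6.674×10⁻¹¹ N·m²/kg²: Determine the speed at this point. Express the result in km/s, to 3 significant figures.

μ = GM = 6.674×10⁻¹¹ × 5.972×10²⁴ = 3.986×10¹⁴ m³/s².
r_p = 6371 + 638.9 = 7009.9 km = 7.0099×10⁶ m.
r_a = 6371 + 21010 = 27381 km = 2.7381×10⁷ m.
r = 6371 + 10360 = 16731 km = 1.673×10⁷ m.
Semi-major axis a = (r_p + r_a)/2 = 17195 km = 1.720×10⁷ m.
Vis-viva: v² = μ(2/r − 1/a) = 3.986×10¹⁴ × (1.195×10⁻⁷ − 5.815×10⁻⁸) = 2.447×10⁷ m²/s².
v = 4946 m/s = 4.946 km/s.

v ≈ 4.95 km/s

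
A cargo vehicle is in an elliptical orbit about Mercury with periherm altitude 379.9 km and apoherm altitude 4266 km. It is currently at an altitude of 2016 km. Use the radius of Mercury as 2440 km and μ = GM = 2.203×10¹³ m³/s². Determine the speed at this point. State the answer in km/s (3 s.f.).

v ≈ 2.29 km/s

r_p = 2440 + 379.9 = 2819.9 km = 2.8199×10⁶ m.
r_a = 2440 + 4266 = 6706.0 km = 6.7060×10⁶ m.
r = 2440 + 2016 = 4456.0 km = 4.456×10⁶ m.
Semi-major axis a = (r_p + r_a)/2 = 4762.9 km = 4.763×10⁶ m.
Vis-viva: v² = μ(2/r − 1/a) = 2.203×10¹³ × (4.488×10⁻⁷ − 2.100×10⁻⁷) = 5.263×10⁶ m²/s².
v = 2294 m/s = 2.294 km/s.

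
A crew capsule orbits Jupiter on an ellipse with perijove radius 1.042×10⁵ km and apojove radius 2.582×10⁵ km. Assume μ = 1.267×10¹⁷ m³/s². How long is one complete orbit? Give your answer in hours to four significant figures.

Semi-major axis a = (r_p + r_a)/2 = (1.0420×10⁵ + 2.5820×10⁵)/2 = 1.8120×10⁵ km = 1.812×10⁸ m.
By Kepler's third law T = 2π√(a³/μ) = 2π × 6.852×10³ = 4.306×10⁴ s.
= 11.96 hours.

T ≈ 11.96 hours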